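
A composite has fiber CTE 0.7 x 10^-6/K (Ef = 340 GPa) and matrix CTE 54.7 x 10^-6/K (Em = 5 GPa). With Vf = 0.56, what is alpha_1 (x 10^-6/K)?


E1 = Ef*Vf + Em*(1-Vf) = 192.6
alpha_1 = (alpha_f*Ef*Vf + alpha_m*Em*(1-Vf))/E1 = 1.32 x 10^-6/K

1.32 x 10^-6/K


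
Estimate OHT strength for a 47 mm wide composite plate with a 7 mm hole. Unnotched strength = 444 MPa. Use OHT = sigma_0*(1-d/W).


OHT = sigma_0*(1-d/W) = 444*(1-7/47) = 377.9 MPa

377.9 MPa


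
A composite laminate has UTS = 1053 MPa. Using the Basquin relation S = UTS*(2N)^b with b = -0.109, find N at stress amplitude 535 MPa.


N = 0.5 * (S/UTS)^(1/b) = 0.5 * (535/1053)^(1/-0.109) = 249.4032 cycles

249.4032 cycles


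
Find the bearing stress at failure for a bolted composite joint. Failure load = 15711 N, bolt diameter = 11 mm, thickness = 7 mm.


sigma_br = F/(d*h) = 15711/(11*7) = 204.0 MPa

204.0 MPa


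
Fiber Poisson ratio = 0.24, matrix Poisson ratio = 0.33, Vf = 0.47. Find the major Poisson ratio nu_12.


nu_12 = nu_f*Vf + nu_m*(1-Vf) = 0.24*0.47 + 0.33*0.53 = 0.2877

0.2877


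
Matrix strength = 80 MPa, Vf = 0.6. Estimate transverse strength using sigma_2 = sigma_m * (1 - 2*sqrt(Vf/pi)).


factor = 1 - 2*sqrt(0.6/pi) = 0.126
sigma_2 = 80 * 0.126 = 10.08 MPa

10.08 MPa


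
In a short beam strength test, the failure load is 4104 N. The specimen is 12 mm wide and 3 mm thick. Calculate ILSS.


ILSS = 3F/(4bh) = 3*4104/(4*12*3) = 85.5 MPa

85.5 MPa


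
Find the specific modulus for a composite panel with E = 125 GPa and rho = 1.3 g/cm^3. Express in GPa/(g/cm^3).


Specific stiffness = E/rho = 125/1.3 = 96.2 GPa/(g/cm^3)

96.2 GPa/(g/cm^3)


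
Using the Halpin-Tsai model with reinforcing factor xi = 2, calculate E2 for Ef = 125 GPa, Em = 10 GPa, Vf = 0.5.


eta = (Ef/Em - 1)/(Ef/Em + xi) = (12.5 - 1)/(12.5 + 2) = 0.7931
E2 = Em*(1+xi*eta*Vf)/(1-eta*Vf) = 29.71 GPa

29.71 GPa


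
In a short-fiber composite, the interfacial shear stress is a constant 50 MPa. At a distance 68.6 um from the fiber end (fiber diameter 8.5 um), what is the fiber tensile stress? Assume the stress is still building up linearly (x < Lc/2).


Force balance: sigma_f * (pi*d^2/4) = tau * (pi*d) * x  ->  sigma_f = 4 * tau * x / d
sigma_f = 4 * 50 * 68.6 / 8.5 = 1614.1 MPa

1614.1 MPa


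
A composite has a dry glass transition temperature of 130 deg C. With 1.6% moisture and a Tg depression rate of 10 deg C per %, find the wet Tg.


Tg_wet = Tg_dry - k*moisture = 130 - 10*1.6 = 114.0 deg C

114.0 deg C


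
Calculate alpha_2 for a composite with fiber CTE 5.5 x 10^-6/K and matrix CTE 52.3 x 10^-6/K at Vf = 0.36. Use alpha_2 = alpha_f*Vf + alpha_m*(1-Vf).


alpha_2 = alpha_f*Vf + alpha_m*(1-Vf) = 5.5*0.36 + 52.3*0.64 = 35.5 x 10^-6/K

35.5 x 10^-6/K


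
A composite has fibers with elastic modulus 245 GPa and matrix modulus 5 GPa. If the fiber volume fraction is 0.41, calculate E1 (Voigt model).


E1 = Ef*Vf + Em*(1-Vf) = 245*0.41 + 5*0.59 = 103.4 GPa

103.4 GPa


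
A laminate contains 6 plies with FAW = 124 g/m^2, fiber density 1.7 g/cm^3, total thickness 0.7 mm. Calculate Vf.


Vf = n * FAW / (rho_f * h * 1000) = 6 * 124 / (1.7 * 0.7 * 1000) = 0.6252

0.6252


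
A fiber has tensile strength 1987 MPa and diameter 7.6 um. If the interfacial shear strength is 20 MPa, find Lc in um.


Lc = sigma_f * d / (2 * tau_i) = 1987 * 7.6 / (2 * 20) = 377.5 um

377.5 um


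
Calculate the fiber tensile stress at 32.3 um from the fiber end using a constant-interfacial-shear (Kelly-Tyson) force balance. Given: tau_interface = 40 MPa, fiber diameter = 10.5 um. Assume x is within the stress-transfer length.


Force balance: sigma_f * (pi*d^2/4) = tau * (pi*d) * x  ->  sigma_f = 4 * tau * x / d
sigma_f = 4 * 40 * 32.3 / 10.5 = 492.2 MPa

492.2 MPa


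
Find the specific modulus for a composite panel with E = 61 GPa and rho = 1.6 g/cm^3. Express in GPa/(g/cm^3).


Specific stiffness = E/rho = 61/1.6 = 38.1 GPa/(g/cm^3)

38.1 GPa/(g/cm^3)


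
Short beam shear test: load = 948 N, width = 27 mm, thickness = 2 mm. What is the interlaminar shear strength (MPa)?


ILSS = 3F/(4bh) = 3*948/(4*27*2) = 13.17 MPa

13.17 MPa


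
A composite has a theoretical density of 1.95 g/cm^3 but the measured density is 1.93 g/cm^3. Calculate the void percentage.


Void% = (rho_theo - rho_actual)/rho_theo * 100 = (1.95 - 1.93)/1.95 * 100 = 1.03%

1.03%


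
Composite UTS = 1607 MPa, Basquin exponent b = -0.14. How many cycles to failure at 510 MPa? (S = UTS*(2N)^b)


N = 0.5 * (S/UTS)^(1/b) = 0.5 * (510/1607)^(1/-0.14) = 1816.7553 cycles

1816.7553 cycles


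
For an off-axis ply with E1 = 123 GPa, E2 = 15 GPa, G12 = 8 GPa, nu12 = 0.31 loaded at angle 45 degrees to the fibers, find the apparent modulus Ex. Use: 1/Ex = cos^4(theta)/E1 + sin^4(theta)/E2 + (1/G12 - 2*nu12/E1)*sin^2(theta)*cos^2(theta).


cos^4(45) = 0.25, sin^4(45) = 0.25, sin^2(45)*cos^2(45) = 0.25
1/G12 - 2*nu12/E1 = 1/8 - 2*0.31/123 = 0.119959 GPa^-1
1/Ex = 0.25/123 + 0.25/15 + 0.119959*0.25 = 0.048689 GPa^-1
Ex = 20.54 GPa

20.54 GPa


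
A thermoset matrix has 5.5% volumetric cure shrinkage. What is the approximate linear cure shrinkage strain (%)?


Linear shrinkage ≈ vol_shrink/3 = 5.5/3 = 1.833%

1.833%


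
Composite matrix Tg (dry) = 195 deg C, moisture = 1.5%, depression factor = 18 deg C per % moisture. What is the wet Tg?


Tg_wet = Tg_dry - k*moisture = 195 - 18*1.5 = 168.0 deg C

168.0 deg C


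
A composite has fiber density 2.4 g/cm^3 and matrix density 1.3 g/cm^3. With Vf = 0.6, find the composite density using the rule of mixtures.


rho_c = rho_f*Vf + rho_m*(1-Vf) = 2.4*0.6 + 1.3*0.4 = 1.96 g/cm^3

1.96 g/cm^3


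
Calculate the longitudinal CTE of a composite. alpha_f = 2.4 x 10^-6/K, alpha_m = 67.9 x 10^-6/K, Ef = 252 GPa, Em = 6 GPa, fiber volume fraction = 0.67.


E1 = Ef*Vf + Em*(1-Vf) = 170.82
alpha_1 = (alpha_f*Ef*Vf + alpha_m*Em*(1-Vf))/E1 = 3.16 x 10^-6/K

3.16 x 10^-6/K


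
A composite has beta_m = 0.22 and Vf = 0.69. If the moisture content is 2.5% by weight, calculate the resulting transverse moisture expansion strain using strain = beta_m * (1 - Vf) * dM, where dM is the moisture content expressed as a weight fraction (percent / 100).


dM = 2.5/100 = 0.025
strain = beta_m * (1-Vf) * dM = 0.22 * 0.31 * 0.025 = 0.001705

0.001705


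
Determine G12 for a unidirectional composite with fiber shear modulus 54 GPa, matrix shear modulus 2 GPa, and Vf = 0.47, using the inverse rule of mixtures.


1/G12 = Vf/Gf + (1-Vf)/Gm = 0.47/54 + 0.53/2
G12 = 3.65 GPa

3.65 GPa


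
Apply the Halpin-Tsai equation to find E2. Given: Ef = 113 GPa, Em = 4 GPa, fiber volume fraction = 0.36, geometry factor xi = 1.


eta = (Ef/Em - 1)/(Ef/Em + xi) = (28.25 - 1)/(28.25 + 1) = 0.9316
E2 = Em*(1+xi*eta*Vf)/(1-eta*Vf) = 8.04 GPa

8.04 GPa


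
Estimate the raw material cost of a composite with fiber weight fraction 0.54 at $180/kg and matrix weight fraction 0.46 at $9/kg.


Cost = cost_f*Wf + cost_m*Wm = 180*0.54 + 9*0.46 = $101.34/kg

$101.34/kg


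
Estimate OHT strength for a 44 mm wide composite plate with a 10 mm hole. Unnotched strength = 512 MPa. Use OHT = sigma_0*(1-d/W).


OHT = sigma_0*(1-d/W) = 512*(1-10/44) = 395.6 MPa

395.6 MPa


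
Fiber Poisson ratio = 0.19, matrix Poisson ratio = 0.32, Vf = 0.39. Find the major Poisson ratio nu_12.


nu_12 = nu_f*Vf + nu_m*(1-Vf) = 0.19*0.39 + 0.32*0.61 = 0.2693

0.2693


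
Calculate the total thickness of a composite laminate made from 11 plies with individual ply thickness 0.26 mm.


h = n * t_ply = 11 * 0.26 = 2.86 mm

2.86 mm


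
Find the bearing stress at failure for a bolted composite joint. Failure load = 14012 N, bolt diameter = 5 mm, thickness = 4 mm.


sigma_br = F/(d*h) = 14012/(5*4) = 700.6 MPa

700.6 MPa


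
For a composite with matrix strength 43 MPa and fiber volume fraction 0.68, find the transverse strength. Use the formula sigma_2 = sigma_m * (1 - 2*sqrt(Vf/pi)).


factor = 1 - 2*sqrt(0.68/pi) = 0.0695
sigma_2 = 43 * 0.0695 = 2.99 MPa

2.99 MPa


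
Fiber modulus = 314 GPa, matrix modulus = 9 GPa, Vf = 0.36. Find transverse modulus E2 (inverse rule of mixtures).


1/E2 = Vf/Ef + (1-Vf)/Em = 0.36/314 + 0.64/9
E2 = 13.84 GPa

13.84 GPa


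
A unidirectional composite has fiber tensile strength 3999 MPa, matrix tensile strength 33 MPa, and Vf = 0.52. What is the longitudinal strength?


sigma_1 = sigma_f*Vf + sigma_m*(1-Vf) = 3999*0.52 + 33*0.48 = 2095.3 MPa

2095.3 MPa


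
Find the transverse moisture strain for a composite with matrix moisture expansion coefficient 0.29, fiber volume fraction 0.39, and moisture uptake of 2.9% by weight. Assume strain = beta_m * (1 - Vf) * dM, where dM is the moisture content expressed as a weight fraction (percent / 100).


dM = 2.9/100 = 0.029
strain = beta_m * (1-Vf) * dM = 0.29 * 0.61 * 0.029 = 0.0051301

0.0051301


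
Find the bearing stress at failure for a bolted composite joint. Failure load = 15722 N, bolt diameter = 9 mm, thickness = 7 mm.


sigma_br = F/(d*h) = 15722/(9*7) = 249.6 MPa

249.6 MPa


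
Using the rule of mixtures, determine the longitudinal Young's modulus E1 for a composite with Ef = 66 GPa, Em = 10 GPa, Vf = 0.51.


E1 = Ef*Vf + Em*(1-Vf) = 66*0.51 + 10*0.49 = 38.56 GPa

38.56 GPa


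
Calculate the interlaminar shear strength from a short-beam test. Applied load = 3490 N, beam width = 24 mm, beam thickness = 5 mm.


ILSS = 3F/(4bh) = 3*3490/(4*24*5) = 21.81 MPa

21.81 MPa


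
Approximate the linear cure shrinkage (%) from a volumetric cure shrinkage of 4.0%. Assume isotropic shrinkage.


Linear shrinkage ≈ vol_shrink/3 = 4.0/3 = 1.333%

1.333%


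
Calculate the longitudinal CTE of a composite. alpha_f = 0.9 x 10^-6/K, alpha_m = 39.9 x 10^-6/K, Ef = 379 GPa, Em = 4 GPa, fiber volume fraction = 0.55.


E1 = Ef*Vf + Em*(1-Vf) = 210.25
alpha_1 = (alpha_f*Ef*Vf + alpha_m*Em*(1-Vf))/E1 = 1.23 x 10^-6/K

1.23 x 10^-6/K


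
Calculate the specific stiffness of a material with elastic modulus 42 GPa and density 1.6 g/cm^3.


Specific stiffness = E/rho = 42/1.6 = 26.3 GPa/(g/cm^3)

26.3 GPa/(g/cm^3)


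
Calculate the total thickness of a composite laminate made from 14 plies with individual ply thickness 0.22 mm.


h = n * t_ply = 14 * 0.22 = 3.08 mm

3.08 mm


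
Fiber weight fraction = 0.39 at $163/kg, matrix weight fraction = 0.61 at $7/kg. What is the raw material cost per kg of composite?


Cost = cost_f*Wf + cost_m*Wm = 163*0.39 + 7*0.61 = $67.84/kg

$67.84/kg


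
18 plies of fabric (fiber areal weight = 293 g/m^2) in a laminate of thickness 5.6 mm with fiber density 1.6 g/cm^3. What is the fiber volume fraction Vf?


Vf = n * FAW / (rho_f * h * 1000) = 18 * 293 / (1.6 * 5.6 * 1000) = 0.5886

0.5886


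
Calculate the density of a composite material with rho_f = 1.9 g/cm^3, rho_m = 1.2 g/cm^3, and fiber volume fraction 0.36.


rho_c = rho_f*Vf + rho_m*(1-Vf) = 1.9*0.36 + 1.2*0.64 = 1.452 g/cm^3

1.452 g/cm^3


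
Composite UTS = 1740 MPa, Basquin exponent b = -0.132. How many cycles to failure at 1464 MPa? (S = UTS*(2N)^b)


N = 0.5 * (S/UTS)^(1/b) = 0.5 * (1464/1740)^(1/-0.132) = 1.8502 cycles

1.8502 cycles


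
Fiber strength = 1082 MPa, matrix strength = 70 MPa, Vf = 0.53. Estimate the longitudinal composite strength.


sigma_1 = sigma_f*Vf + sigma_m*(1-Vf) = 1082*0.53 + 70*0.47 = 606.4 MPa

606.4 MPa


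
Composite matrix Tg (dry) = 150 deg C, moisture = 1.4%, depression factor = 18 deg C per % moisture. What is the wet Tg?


Tg_wet = Tg_dry - k*moisture = 150 - 18*1.4 = 124.8 deg C

124.8 deg C


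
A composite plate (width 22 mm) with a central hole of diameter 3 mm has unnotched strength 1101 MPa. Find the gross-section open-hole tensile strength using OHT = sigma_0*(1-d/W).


OHT = sigma_0*(1-d/W) = 1101*(1-3/22) = 950.9 MPa

950.9 MPa


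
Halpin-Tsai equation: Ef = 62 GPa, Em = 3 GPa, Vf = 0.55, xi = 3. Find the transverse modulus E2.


eta = (Ef/Em - 1)/(Ef/Em + xi) = (20.6667 - 1)/(20.6667 + 3) = 0.831
E2 = Em*(1+xi*eta*Vf)/(1-eta*Vf) = 13.1 GPa

13.1 GPa


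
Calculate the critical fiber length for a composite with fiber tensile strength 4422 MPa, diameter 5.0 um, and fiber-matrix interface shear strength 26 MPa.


Lc = sigma_f * d / (2 * tau_i) = 4422 * 5.0 / (2 * 26) = 425.2 um

425.2 um


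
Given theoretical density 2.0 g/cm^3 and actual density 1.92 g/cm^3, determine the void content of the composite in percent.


Void% = (rho_theo - rho_actual)/rho_theo * 100 = (2.0 - 1.92)/2.0 * 100 = 4.0%

4.0%


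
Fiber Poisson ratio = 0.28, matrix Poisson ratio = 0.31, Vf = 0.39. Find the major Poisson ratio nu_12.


nu_12 = nu_f*Vf + nu_m*(1-Vf) = 0.28*0.39 + 0.31*0.61 = 0.2983

0.2983


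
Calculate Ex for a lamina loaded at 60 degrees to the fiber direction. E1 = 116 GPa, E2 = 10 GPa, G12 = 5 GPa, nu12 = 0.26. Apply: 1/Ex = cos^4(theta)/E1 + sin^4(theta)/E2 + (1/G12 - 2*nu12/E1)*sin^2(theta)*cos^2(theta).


cos^4(60) = 0.0625, sin^4(60) = 0.5625, sin^2(60)*cos^2(60) = 0.1875
1/G12 - 2*nu12/E1 = 1/5 - 2*0.26/116 = 0.195517 GPa^-1
1/Ex = 0.0625/116 + 0.5625/10 + 0.195517*0.1875 = 0.0934483 GPa^-1
Ex = 10.7 GPa

10.7 GPa


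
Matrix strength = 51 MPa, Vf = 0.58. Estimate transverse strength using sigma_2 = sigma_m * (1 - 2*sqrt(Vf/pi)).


factor = 1 - 2*sqrt(0.58/pi) = 0.1407
sigma_2 = 51 * 0.1407 = 7.17 MPa

7.17 MPa


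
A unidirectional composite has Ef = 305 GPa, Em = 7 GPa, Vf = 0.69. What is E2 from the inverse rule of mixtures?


1/E2 = Vf/Ef + (1-Vf)/Em = 0.69/305 + 0.31/7
E2 = 21.48 GPa

21.48 GPa


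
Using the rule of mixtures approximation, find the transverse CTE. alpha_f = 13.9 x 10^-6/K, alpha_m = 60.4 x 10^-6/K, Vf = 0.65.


alpha_2 = alpha_f*Vf + alpha_m*(1-Vf) = 13.9*0.65 + 60.4*0.35 = 30.2 x 10^-6/K

30.2 x 10^-6/K


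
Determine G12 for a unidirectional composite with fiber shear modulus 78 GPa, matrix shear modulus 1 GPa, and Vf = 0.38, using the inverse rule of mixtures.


1/G12 = Vf/Gf + (1-Vf)/Gm = 0.38/78 + 0.62/1
G12 = 1.6 GPa

1.6 GPa


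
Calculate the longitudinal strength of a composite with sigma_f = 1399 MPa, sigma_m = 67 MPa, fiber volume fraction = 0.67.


sigma_1 = sigma_f*Vf + sigma_m*(1-Vf) = 1399*0.67 + 67*0.33 = 959.4 MPa

959.4 MPa


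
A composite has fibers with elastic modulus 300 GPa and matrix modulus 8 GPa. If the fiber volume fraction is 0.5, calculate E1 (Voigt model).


E1 = Ef*Vf + Em*(1-Vf) = 300*0.5 + 8*0.5 = 154.0 GPa

154.0 GPa


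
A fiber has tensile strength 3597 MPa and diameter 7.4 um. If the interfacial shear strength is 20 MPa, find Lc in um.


Lc = sigma_f * d / (2 * tau_i) = 3597 * 7.4 / (2 * 20) = 665.4 um

665.4 um


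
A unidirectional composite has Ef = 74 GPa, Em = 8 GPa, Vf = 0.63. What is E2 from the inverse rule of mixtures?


1/E2 = Vf/Ef + (1-Vf)/Em = 0.63/74 + 0.37/8
E2 = 18.26 GPa

18.26 GPa


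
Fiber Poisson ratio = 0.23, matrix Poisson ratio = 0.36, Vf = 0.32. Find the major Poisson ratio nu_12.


nu_12 = nu_f*Vf + nu_m*(1-Vf) = 0.23*0.32 + 0.36*0.68 = 0.3184

0.3184


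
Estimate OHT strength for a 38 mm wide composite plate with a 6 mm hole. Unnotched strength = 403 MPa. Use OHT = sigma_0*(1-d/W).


OHT = sigma_0*(1-d/W) = 403*(1-6/38) = 339.4 MPa

339.4 MPa


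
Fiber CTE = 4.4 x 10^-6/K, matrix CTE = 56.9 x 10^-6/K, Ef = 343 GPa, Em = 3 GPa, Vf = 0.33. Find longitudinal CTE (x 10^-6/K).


E1 = Ef*Vf + Em*(1-Vf) = 115.2
alpha_1 = (alpha_f*Ef*Vf + alpha_m*Em*(1-Vf))/E1 = 5.32 x 10^-6/K

5.32 x 10^-6/K


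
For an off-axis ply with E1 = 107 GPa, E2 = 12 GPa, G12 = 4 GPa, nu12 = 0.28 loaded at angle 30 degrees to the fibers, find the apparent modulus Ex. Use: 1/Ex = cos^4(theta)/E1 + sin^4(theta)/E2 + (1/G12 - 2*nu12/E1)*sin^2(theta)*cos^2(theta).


cos^4(30) = 0.5625, sin^4(30) = 0.0625, sin^2(30)*cos^2(30) = 0.1875
1/G12 - 2*nu12/E1 = 1/4 - 2*0.28/107 = 0.244766 GPa^-1
1/Ex = 0.5625/107 + 0.0625/12 + 0.244766*0.1875 = 0.056359 GPa^-1
Ex = 17.74 GPa

17.74 GPa


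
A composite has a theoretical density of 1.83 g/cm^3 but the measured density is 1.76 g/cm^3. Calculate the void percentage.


Void% = (rho_theo - rho_actual)/rho_theo * 100 = (1.83 - 1.76)/1.83 * 100 = 3.83%

3.83%


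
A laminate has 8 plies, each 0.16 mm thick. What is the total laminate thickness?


h = n * t_ply = 8 * 0.16 = 1.28 mm

1.28 mm


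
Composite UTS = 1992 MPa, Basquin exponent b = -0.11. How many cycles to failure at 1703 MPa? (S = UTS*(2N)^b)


N = 0.5 * (S/UTS)^(1/b) = 0.5 * (1703/1992)^(1/-0.11) = 2.0789 cycles

2.0789 cycles


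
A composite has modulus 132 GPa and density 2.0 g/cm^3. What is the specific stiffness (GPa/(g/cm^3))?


Specific stiffness = E/rho = 132/2.0 = 66.0 GPa/(g/cm^3)

66.0 GPa/(g/cm^3)


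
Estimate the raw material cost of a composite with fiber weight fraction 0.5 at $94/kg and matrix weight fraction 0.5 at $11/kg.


Cost = cost_f*Wf + cost_m*Wm = 94*0.5 + 11*0.5 = $52.5/kg

$52.5/kg


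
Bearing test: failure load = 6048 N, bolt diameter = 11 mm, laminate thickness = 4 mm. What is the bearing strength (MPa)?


sigma_br = F/(d*h) = 6048/(11*4) = 137.5 MPa

137.5 MPa


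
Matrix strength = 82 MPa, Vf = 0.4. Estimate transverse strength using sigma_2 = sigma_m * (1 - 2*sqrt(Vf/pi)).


factor = 1 - 2*sqrt(0.4/pi) = 0.2864
sigma_2 = 82 * 0.2864 = 23.48 MPa

23.48 MPa


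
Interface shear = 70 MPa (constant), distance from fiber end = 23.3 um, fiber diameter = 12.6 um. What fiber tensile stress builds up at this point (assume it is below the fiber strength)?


Force balance: sigma_f * (pi*d^2/4) = tau * (pi*d) * x  ->  sigma_f = 4 * tau * x / d
sigma_f = 4 * 70 * 23.3 / 12.6 = 517.8 MPa

517.8 MPa


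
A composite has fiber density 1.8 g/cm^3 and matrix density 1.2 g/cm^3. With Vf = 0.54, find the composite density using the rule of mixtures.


rho_c = rho_f*Vf + rho_m*(1-Vf) = 1.8*0.54 + 1.2*0.46 = 1.524 g/cm^3

1.524 g/cm^3


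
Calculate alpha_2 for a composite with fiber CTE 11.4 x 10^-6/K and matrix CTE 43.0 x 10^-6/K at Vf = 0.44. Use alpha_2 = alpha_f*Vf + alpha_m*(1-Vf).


alpha_2 = alpha_f*Vf + alpha_m*(1-Vf) = 11.4*0.44 + 43.0*0.56 = 29.1 x 10^-6/K

29.1 x 10^-6/K


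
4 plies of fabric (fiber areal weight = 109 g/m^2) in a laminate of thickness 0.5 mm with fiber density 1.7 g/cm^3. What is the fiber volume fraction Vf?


Vf = n * FAW / (rho_f * h * 1000) = 4 * 109 / (1.7 * 0.5 * 1000) = 0.5129

0.5129


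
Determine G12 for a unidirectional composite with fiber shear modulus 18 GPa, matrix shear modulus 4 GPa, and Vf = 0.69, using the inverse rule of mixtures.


1/G12 = Vf/Gf + (1-Vf)/Gm = 0.69/18 + 0.31/4
G12 = 8.63 GPa

8.63 GPa


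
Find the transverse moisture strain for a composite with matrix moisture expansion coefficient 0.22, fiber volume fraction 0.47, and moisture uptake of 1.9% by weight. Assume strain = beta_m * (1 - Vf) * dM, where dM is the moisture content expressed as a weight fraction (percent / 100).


dM = 1.9/100 = 0.019
strain = beta_m * (1-Vf) * dM = 0.22 * 0.53 * 0.019 = 0.0022154

0.0022154


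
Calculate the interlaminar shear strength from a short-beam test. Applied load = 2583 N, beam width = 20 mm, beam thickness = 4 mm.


ILSS = 3F/(4bh) = 3*2583/(4*20*4) = 24.22 MPa

24.22 MPa


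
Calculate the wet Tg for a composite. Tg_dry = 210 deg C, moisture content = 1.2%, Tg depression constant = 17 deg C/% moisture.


Tg_wet = Tg_dry - k*moisture = 210 - 17*1.2 = 189.6 deg C

189.6 deg C


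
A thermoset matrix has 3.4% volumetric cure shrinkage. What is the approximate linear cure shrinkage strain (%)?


Linear shrinkage ≈ vol_shrink/3 = 3.4/3 = 1.133%

1.133%


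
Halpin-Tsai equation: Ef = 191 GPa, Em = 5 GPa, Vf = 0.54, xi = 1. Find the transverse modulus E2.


eta = (Ef/Em - 1)/(Ef/Em + xi) = (38.2 - 1)/(38.2 + 1) = 0.949
E2 = Em*(1+xi*eta*Vf)/(1-eta*Vf) = 15.51 GPa

15.51 GPa


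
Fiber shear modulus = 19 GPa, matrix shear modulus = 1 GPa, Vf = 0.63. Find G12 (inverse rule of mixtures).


1/G12 = Vf/Gf + (1-Vf)/Gm = 0.63/19 + 0.37/1
G12 = 2.48 GPa

2.48 GPa


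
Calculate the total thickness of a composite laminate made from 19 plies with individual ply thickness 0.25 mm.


h = n * t_ply = 19 * 0.25 = 4.75 mm

4.75 mm


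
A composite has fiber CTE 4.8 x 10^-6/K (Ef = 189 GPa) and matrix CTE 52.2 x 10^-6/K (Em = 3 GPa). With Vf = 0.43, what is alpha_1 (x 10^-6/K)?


E1 = Ef*Vf + Em*(1-Vf) = 82.98
alpha_1 = (alpha_f*Ef*Vf + alpha_m*Em*(1-Vf))/E1 = 5.78 x 10^-6/K

5.78 x 10^-6/K


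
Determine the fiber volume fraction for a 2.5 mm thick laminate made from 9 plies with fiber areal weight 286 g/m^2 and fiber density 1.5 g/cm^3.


Vf = n * FAW / (rho_f * h * 1000) = 9 * 286 / (1.5 * 2.5 * 1000) = 0.6864

0.6864


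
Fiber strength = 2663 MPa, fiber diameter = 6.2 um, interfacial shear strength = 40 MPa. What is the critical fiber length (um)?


Lc = sigma_f * d / (2 * tau_i) = 2663 * 6.2 / (2 * 40) = 206.4 um

206.4 um


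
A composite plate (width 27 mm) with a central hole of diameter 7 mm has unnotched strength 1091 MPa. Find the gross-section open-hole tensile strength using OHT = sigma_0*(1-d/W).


OHT = sigma_0*(1-d/W) = 1091*(1-7/27) = 808.1 MPa

808.1 MPa


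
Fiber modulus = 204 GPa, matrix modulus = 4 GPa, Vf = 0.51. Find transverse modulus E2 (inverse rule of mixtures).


1/E2 = Vf/Ef + (1-Vf)/Em = 0.51/204 + 0.49/4
E2 = 8.0 GPa

8.0 GPa


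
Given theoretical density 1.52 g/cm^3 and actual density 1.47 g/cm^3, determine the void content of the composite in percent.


Void% = (rho_theo - rho_actual)/rho_theo * 100 = (1.52 - 1.47)/1.52 * 100 = 3.29%

3.29%


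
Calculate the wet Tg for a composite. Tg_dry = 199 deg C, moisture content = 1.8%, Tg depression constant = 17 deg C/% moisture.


Tg_wet = Tg_dry - k*moisture = 199 - 17*1.8 = 168.4 deg C

168.4 deg C


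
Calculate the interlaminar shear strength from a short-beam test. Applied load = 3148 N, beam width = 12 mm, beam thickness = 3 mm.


ILSS = 3F/(4bh) = 3*3148/(4*12*3) = 65.58 MPa

65.58 MPa


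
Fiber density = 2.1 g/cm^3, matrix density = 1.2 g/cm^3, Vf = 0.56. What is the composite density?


rho_c = rho_f*Vf + rho_m*(1-Vf) = 2.1*0.56 + 1.2*0.44 = 1.704 g/cm^3

1.704 g/cm^3


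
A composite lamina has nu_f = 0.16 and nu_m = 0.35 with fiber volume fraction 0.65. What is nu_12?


nu_12 = nu_f*Vf + nu_m*(1-Vf) = 0.16*0.65 + 0.35*0.35 = 0.2265

0.2265


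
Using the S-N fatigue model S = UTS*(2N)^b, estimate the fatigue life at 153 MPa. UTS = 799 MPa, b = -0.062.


N = 0.5 * (S/UTS)^(1/b) = 0.5 * (153/799)^(1/-0.062) = 1.8936e+11 cycles

1.8936e+11 cycles


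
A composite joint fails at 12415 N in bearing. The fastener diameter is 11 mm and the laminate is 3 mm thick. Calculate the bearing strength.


sigma_br = F/(d*h) = 12415/(11*3) = 376.2 MPa

376.2 MPa


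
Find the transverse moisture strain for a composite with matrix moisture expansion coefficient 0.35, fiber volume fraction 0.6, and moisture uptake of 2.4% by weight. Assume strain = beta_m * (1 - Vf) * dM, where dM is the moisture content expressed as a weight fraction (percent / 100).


dM = 2.4/100 = 0.024
strain = beta_m * (1-Vf) * dM = 0.35 * 0.4 * 0.024 = 0.00336

0.00336


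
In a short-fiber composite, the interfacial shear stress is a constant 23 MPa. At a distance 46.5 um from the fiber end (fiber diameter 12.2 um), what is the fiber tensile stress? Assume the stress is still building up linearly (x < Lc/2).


Force balance: sigma_f * (pi*d^2/4) = tau * (pi*d) * x  ->  sigma_f = 4 * tau * x / d
sigma_f = 4 * 23 * 46.5 / 12.2 = 350.7 MPa

350.7 MPa


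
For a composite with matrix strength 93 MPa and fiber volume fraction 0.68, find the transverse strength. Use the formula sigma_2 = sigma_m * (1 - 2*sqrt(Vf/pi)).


factor = 1 - 2*sqrt(0.68/pi) = 0.0695
sigma_2 = 93 * 0.0695 = 6.46 MPa

6.46 MPa


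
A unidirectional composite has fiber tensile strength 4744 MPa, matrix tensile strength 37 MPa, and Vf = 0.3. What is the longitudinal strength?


sigma_1 = sigma_f*Vf + sigma_m*(1-Vf) = 4744*0.3 + 37*0.7 = 1449.1 MPa

1449.1 MPa


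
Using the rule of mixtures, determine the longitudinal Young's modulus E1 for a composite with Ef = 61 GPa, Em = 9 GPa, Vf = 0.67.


E1 = Ef*Vf + Em*(1-Vf) = 61*0.67 + 9*0.33 = 43.84 GPa

43.84 GPa


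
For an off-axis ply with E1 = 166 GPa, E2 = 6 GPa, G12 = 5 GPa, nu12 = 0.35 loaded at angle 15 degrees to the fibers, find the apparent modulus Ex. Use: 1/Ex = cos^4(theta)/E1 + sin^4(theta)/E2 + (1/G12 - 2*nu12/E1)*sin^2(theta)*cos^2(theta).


cos^4(15) = 0.870513, sin^4(15) = 0.004487, sin^2(15)*cos^2(15) = 0.0625
1/G12 - 2*nu12/E1 = 1/5 - 2*0.35/166 = 0.195783 GPa^-1
1/Ex = 0.870513/166 + 0.004487/6 + 0.195783*0.0625 = 0.0182284 GPa^-1
Ex = 54.86 GPa

54.86 GPa


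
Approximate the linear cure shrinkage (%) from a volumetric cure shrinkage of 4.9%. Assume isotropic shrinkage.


Linear shrinkage ≈ vol_shrink/3 = 4.9/3 = 1.633%

1.633%


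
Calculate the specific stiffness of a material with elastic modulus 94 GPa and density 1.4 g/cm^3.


Specific stiffness = E/rho = 94/1.4 = 67.1 GPa/(g/cm^3)

67.1 GPa/(g/cm^3)


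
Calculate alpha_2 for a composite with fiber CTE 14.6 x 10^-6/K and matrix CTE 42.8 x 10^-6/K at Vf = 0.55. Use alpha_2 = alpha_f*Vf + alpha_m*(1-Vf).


alpha_2 = alpha_f*Vf + alpha_m*(1-Vf) = 14.6*0.55 + 42.8*0.45 = 27.3 x 10^-6/K

27.3 x 10^-6/K


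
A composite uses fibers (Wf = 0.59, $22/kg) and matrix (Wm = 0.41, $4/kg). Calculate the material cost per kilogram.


Cost = cost_f*Wf + cost_m*Wm = 22*0.59 + 4*0.41 = $14.62/kg

$14.62/kg


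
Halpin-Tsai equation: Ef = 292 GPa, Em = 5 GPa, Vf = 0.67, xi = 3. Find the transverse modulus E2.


eta = (Ef/Em - 1)/(Ef/Em + xi) = (58.4 - 1)/(58.4 + 3) = 0.9349
E2 = Em*(1+xi*eta*Vf)/(1-eta*Vf) = 38.53 GPa

38.53 GPa


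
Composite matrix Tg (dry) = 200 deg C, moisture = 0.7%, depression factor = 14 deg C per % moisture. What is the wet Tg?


Tg_wet = Tg_dry - k*moisture = 200 - 14*0.7 = 190.2 deg C

190.2 deg C


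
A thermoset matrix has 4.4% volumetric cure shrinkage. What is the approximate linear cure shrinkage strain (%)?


Linear shrinkage ≈ vol_shrink/3 = 4.4/3 = 1.467%

1.467%


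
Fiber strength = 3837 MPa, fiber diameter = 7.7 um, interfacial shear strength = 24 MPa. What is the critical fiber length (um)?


Lc = sigma_f * d / (2 * tau_i) = 3837 * 7.7 / (2 * 24) = 615.5 um

615.5 um


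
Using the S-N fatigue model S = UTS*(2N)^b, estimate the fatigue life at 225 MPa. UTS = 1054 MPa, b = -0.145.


N = 0.5 * (S/UTS)^(1/b) = 0.5 * (225/1054)^(1/-0.145) = 21095.9084 cycles

21095.9084 cycles


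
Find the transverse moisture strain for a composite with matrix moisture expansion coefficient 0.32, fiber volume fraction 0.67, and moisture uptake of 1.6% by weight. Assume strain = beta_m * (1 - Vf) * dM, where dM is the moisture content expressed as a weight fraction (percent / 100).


dM = 1.6/100 = 0.016
strain = beta_m * (1-Vf) * dM = 0.32 * 0.33 * 0.016 = 0.0016896

0.0016896


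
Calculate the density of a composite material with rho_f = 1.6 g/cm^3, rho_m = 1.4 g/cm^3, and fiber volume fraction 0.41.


rho_c = rho_f*Vf + rho_m*(1-Vf) = 1.6*0.41 + 1.4*0.59 = 1.482 g/cm^3

1.482 g/cm^3


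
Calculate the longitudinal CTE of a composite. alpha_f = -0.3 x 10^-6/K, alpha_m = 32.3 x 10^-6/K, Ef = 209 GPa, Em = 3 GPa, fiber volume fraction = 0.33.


E1 = Ef*Vf + Em*(1-Vf) = 70.98
alpha_1 = (alpha_f*Ef*Vf + alpha_m*Em*(1-Vf))/E1 = 0.62 x 10^-6/K

0.62 x 10^-6/K


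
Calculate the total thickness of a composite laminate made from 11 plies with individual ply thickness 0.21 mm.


h = n * t_ply = 11 * 0.21 = 2.31 mm

2.31 mm


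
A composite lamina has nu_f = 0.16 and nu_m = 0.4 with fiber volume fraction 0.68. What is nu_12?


nu_12 = nu_f*Vf + nu_m*(1-Vf) = 0.16*0.68 + 0.4*0.32 = 0.2368

0.2368


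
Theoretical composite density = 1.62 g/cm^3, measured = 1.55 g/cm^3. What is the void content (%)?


Void% = (rho_theo - rho_actual)/rho_theo * 100 = (1.62 - 1.55)/1.62 * 100 = 4.32%

4.32%


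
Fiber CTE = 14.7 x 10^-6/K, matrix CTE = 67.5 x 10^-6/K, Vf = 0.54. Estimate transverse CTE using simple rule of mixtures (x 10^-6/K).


alpha_2 = alpha_f*Vf + alpha_m*(1-Vf) = 14.7*0.54 + 67.5*0.46 = 39.0 x 10^-6/K

39.0 x 10^-6/K


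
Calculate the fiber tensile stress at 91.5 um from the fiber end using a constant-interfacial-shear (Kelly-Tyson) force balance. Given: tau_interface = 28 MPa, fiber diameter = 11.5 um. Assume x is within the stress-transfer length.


Force balance: sigma_f * (pi*d^2/4) = tau * (pi*d) * x  ->  sigma_f = 4 * tau * x / d
sigma_f = 4 * 28 * 91.5 / 11.5 = 891.1 MPa

891.1 MPa


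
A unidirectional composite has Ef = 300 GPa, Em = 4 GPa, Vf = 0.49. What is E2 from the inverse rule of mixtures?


1/E2 = Vf/Ef + (1-Vf)/Em = 0.49/300 + 0.51/4
E2 = 7.74 GPa

7.74 GPa


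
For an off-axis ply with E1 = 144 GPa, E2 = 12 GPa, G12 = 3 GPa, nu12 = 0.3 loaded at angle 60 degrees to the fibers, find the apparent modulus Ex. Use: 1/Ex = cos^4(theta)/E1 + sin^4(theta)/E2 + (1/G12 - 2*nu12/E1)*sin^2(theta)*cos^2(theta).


cos^4(60) = 0.0625, sin^4(60) = 0.5625, sin^2(60)*cos^2(60) = 0.1875
1/G12 - 2*nu12/E1 = 1/3 - 2*0.3/144 = 0.329167 GPa^-1
1/Ex = 0.0625/144 + 0.5625/12 + 0.329167*0.1875 = 0.1090278 GPa^-1
Ex = 9.17 GPa

9.17 GPa


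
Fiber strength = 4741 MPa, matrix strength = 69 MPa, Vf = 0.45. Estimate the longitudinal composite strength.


sigma_1 = sigma_f*Vf + sigma_m*(1-Vf) = 4741*0.45 + 69*0.55 = 2171.4 MPa

2171.4 MPa


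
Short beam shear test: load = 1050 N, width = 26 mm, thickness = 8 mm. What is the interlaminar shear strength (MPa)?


ILSS = 3F/(4bh) = 3*1050/(4*26*8) = 3.79 MPa

3.79 MPa


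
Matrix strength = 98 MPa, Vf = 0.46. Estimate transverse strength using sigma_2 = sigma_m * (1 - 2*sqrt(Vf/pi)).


factor = 1 - 2*sqrt(0.46/pi) = 0.2347
sigma_2 = 98 * 0.2347 = 23.0 MPa

23.0 MPa


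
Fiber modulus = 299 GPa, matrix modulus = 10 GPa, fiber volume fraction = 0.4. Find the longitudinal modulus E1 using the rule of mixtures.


E1 = Ef*Vf + Em*(1-Vf) = 299*0.4 + 10*0.6 = 125.6 GPa

125.6 GPa


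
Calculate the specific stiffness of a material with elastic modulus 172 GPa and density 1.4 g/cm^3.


Specific stiffness = E/rho = 172/1.4 = 122.9 GPa/(g/cm^3)

122.9 GPa/(g/cm^3)


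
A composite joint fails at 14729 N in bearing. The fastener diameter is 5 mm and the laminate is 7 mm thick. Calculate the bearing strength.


sigma_br = F/(d*h) = 14729/(5*7) = 420.8 MPa

420.8 MPa


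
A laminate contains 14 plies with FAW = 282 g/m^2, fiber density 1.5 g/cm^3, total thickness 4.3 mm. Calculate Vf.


Vf = n * FAW / (rho_f * h * 1000) = 14 * 282 / (1.5 * 4.3 * 1000) = 0.6121

0.6121


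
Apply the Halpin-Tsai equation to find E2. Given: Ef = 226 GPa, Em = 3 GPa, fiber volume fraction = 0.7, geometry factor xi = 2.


eta = (Ef/Em - 1)/(Ef/Em + xi) = (75.3333 - 1)/(75.3333 + 2) = 0.9612
E2 = Em*(1+xi*eta*Vf)/(1-eta*Vf) = 21.51 GPa

21.51 GPa


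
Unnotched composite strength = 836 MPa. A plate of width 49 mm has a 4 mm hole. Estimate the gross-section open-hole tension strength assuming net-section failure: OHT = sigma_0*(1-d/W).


OHT = sigma_0*(1-d/W) = 836*(1-4/49) = 767.8 MPa

767.8 MPa


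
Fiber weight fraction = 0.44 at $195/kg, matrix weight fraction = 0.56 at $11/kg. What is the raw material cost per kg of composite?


Cost = cost_f*Wf + cost_m*Wm = 195*0.44 + 11*0.56 = $91.96/kg

$91.96/kg


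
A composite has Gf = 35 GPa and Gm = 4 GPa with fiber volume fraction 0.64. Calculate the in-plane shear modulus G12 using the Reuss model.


1/G12 = Vf/Gf + (1-Vf)/Gm = 0.64/35 + 0.36/4
G12 = 9.23 GPa

9.23 GPa


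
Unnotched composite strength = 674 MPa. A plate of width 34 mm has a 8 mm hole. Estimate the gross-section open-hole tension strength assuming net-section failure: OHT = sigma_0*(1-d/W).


OHT = sigma_0*(1-d/W) = 674*(1-8/34) = 515.4 MPa

515.4 MPa


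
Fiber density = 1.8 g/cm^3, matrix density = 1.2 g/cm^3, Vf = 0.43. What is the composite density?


rho_c = rho_f*Vf + rho_m*(1-Vf) = 1.8*0.43 + 1.2*0.57 = 1.458 g/cm^3

1.458 g/cm^3


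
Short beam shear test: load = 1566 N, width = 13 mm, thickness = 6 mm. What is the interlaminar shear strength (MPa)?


ILSS = 3F/(4bh) = 3*1566/(4*13*6) = 15.06 MPa

15.06 MPa


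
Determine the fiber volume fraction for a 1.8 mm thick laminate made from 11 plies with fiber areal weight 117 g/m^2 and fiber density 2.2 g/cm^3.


Vf = n * FAW / (rho_f * h * 1000) = 11 * 117 / (2.2 * 1.8 * 1000) = 0.325

0.325


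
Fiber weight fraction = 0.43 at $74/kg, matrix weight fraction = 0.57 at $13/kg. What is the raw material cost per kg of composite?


Cost = cost_f*Wf + cost_m*Wm = 74*0.43 + 13*0.57 = $39.23/kg

$39.23/kg


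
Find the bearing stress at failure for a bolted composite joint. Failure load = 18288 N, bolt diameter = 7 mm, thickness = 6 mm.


sigma_br = F/(d*h) = 18288/(7*6) = 435.4 MPa

435.4 MPa


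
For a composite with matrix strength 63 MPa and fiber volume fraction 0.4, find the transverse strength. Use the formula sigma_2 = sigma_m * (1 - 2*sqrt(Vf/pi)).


factor = 1 - 2*sqrt(0.4/pi) = 0.2864
sigma_2 = 63 * 0.2864 = 18.04 MPa

18.04 MPa


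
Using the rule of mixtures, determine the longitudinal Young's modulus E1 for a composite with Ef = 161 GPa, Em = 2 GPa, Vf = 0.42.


E1 = Ef*Vf + Em*(1-Vf) = 161*0.42 + 2*0.58 = 68.78 GPa

68.78 GPa


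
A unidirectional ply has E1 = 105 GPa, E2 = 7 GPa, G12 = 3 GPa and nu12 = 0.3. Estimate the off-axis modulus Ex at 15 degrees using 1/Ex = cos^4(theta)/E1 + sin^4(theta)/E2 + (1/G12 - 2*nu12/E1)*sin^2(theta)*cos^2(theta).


cos^4(15) = 0.870513, sin^4(15) = 0.004487, sin^2(15)*cos^2(15) = 0.0625
1/G12 - 2*nu12/E1 = 1/3 - 2*0.3/105 = 0.327619 GPa^-1
1/Ex = 0.870513/105 + 0.004487/7 + 0.327619*0.0625 = 0.0294078 GPa^-1
Ex = 34.0 GPa

34.0 GPa


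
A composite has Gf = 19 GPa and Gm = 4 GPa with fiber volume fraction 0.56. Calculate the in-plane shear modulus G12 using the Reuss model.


1/G12 = Vf/Gf + (1-Vf)/Gm = 0.56/19 + 0.44/4
G12 = 7.17 GPa

7.17 GPa


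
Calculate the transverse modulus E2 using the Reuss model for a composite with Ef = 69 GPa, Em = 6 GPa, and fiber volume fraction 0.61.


1/E2 = Vf/Ef + (1-Vf)/Em = 0.61/69 + 0.39/6
E2 = 13.54 GPa

13.54 GPa


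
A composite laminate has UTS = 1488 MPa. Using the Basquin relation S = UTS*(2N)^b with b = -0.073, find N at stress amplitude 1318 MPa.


N = 0.5 * (S/UTS)^(1/b) = 0.5 * (1318/1488)^(1/-0.073) = 2.6346 cycles

2.6346 cycles


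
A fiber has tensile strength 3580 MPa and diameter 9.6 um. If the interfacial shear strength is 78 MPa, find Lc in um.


Lc = sigma_f * d / (2 * tau_i) = 3580 * 9.6 / (2 * 78) = 220.3 um

220.3 um


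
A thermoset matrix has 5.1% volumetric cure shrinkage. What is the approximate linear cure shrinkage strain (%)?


Linear shrinkage ≈ vol_shrink/3 = 5.1/3 = 1.7%

1.7%


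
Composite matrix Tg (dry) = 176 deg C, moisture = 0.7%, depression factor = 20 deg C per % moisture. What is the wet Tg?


Tg_wet = Tg_dry - k*moisture = 176 - 20*0.7 = 162.0 deg C

162.0 deg C


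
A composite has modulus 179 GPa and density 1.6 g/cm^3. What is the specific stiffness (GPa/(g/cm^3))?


Specific stiffness = E/rho = 179/1.6 = 111.9 GPa/(g/cm^3)

111.9 GPa/(g/cm^3)


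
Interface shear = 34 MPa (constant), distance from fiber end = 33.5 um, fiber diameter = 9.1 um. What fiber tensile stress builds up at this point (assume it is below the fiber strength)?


Force balance: sigma_f * (pi*d^2/4) = tau * (pi*d) * x  ->  sigma_f = 4 * tau * x / d
sigma_f = 4 * 34 * 33.5 / 9.1 = 500.7 MPa

500.7 MPa


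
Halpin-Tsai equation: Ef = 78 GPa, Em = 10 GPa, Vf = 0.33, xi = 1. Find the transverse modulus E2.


eta = (Ef/Em - 1)/(Ef/Em + xi) = (7.8 - 1)/(7.8 + 1) = 0.7727
E2 = Em*(1+xi*eta*Vf)/(1-eta*Vf) = 16.85 GPa

16.85 GPa


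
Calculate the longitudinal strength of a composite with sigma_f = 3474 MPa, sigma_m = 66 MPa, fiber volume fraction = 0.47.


sigma_1 = sigma_f*Vf + sigma_m*(1-Vf) = 3474*0.47 + 66*0.53 = 1667.8 MPa

1667.8 MPa


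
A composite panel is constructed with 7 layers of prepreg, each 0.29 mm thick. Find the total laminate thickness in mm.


h = n * t_ply = 7 * 0.29 = 2.03 mm

2.03 mm


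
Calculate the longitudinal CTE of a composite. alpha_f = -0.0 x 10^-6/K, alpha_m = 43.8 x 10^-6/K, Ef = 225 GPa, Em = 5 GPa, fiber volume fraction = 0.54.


E1 = Ef*Vf + Em*(1-Vf) = 123.8
alpha_1 = (alpha_f*Ef*Vf + alpha_m*Em*(1-Vf))/E1 = 0.81 x 10^-6/K

0.81 x 10^-6/K


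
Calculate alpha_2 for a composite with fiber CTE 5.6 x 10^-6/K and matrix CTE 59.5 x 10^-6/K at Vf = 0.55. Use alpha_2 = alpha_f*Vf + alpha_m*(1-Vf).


alpha_2 = alpha_f*Vf + alpha_m*(1-Vf) = 5.6*0.55 + 59.5*0.45 = 29.9 x 10^-6/K

29.9 x 10^-6/K


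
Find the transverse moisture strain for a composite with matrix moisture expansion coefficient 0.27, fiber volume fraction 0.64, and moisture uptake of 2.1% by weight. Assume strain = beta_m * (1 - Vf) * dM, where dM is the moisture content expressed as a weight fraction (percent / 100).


dM = 2.1/100 = 0.021
strain = beta_m * (1-Vf) * dM = 0.27 * 0.36 * 0.021 = 0.0020412

0.0020412


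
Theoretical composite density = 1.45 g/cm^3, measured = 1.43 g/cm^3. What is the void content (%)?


Void% = (rho_theo - rho_actual)/rho_theo * 100 = (1.45 - 1.43)/1.45 * 100 = 1.38%

1.38%


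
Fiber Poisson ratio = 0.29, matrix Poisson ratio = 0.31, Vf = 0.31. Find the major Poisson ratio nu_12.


nu_12 = nu_f*Vf + nu_m*(1-Vf) = 0.29*0.31 + 0.31*0.69 = 0.3038

0.3038


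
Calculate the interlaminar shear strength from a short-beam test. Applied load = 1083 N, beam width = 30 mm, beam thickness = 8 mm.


ILSS = 3F/(4bh) = 3*1083/(4*30*8) = 3.38 MPa

3.38 MPa


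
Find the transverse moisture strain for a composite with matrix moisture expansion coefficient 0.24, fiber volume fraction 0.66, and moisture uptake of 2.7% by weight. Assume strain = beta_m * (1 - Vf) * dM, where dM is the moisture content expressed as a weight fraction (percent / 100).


dM = 2.7/100 = 0.027
strain = beta_m * (1-Vf) * dM = 0.24 * 0.34 * 0.027 = 0.0022032

0.0022032


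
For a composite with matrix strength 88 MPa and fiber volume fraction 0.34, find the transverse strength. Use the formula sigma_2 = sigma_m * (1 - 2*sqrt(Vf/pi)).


factor = 1 - 2*sqrt(0.34/pi) = 0.342
sigma_2 = 88 * 0.342 = 30.1 MPa

30.1 MPa


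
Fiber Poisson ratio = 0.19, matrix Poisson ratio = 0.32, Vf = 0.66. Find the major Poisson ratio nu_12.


nu_12 = nu_f*Vf + nu_m*(1-Vf) = 0.19*0.66 + 0.32*0.34 = 0.2342

0.2342


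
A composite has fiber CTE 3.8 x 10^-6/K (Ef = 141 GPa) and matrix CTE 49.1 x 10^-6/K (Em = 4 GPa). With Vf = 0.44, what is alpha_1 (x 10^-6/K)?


E1 = Ef*Vf + Em*(1-Vf) = 64.28
alpha_1 = (alpha_f*Ef*Vf + alpha_m*Em*(1-Vf))/E1 = 5.38 x 10^-6/K

5.38 x 10^-6/K


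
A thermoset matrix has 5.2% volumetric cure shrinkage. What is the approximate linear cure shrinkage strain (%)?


Linear shrinkage ≈ vol_shrink/3 = 5.2/3 = 1.733%

1.733%


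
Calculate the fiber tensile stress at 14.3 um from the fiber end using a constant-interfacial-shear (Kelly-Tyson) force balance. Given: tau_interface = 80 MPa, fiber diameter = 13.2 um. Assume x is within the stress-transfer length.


Force balance: sigma_f * (pi*d^2/4) = tau * (pi*d) * x  ->  sigma_f = 4 * tau * x / d
sigma_f = 4 * 80 * 14.3 / 13.2 = 346.7 MPa

346.7 MPa
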